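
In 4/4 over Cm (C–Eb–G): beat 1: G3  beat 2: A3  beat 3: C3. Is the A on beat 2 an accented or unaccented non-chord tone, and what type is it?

The harmony at that moment is C minor triad (C, Eb, G); A3 is not a chord tone.
It is approached by step up from G3 and left by leap down to C3.
Step in, leap out — an escape tone.
It falls on a weak beat, so it is unaccented.

Unaccented escape tone.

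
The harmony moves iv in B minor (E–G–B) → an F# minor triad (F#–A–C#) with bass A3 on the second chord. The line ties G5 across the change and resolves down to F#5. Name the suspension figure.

At the second chord the bass is A3. The suspended G5 lies a seventh above the bass; after resolving down by step to F#5, the interval above the bass becomes a sixth.
Suspension figures are named by those two intervals: 7–6.

7–6 suspension.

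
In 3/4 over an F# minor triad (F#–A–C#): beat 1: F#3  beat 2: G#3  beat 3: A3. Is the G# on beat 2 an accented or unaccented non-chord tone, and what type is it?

The harmony at that moment is F# minor triad (F#, A, C#); G#3 is not a chord tone.
It is approached by step up from F#3 and left by step up to A3.
Step in, step out in the same direction — a passing tone.
It falls on a weak beat, so it is unaccented.

Unaccented passing tone.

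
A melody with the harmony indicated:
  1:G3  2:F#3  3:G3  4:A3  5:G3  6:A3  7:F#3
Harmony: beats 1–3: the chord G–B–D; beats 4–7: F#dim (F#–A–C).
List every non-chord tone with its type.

The harmony at that moment is G major triad (G, B, D); F#3 is not a chord tone.
It is approached by step down from G3 and left by step up to G3.
Step away and step back to the same note — a neighbor tone (lower neighbor).
The harmony at that moment is F# diminished triad (F#, A, C); G3 is not a chord tone.
It is approached by step down from A3 and left by step up to A3.
Step away and step back to the same note — a neighbor tone (lower neighbor).

F#3 (beat 2) — neighbor tone; G3 (beat 5) — neighbor tone.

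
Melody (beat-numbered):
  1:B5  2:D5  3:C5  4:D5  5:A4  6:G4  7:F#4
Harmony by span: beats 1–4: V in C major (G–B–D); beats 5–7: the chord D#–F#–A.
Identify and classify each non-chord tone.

C5 (beat 3) — neighbor tone; G4 (beat 6) — passing tone.

The harmony at that moment is G major triad (G, B, D); C5 is not a chord tone.
It is approached by step down from D5 and left by step up to D5.
Step away and step back to the same note — a neighbor tone (lower neighbor).
The harmony at that moment is D# diminished triad (D#, F#, A); G4 is not a chord tone.
It is approached by step down from A4 and left by step down to F#4.
Step in, step out in the same direction — a passing tone.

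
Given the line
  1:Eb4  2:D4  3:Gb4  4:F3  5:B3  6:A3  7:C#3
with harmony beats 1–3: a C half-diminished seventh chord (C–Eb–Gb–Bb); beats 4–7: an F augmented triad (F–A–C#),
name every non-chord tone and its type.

D4 (beat 2) — escape tone; B3 (beat 5) — appoggiatura.

The harmony at that moment is C half-diminished seventh chord (C, Eb, Gb, Bb); D4 is not a chord tone.
It is approached by step down from Eb4 and left by leap up to Gb4.
Step in, leap out — an escape tone.
The harmony at that moment is F augmented triad (F, A, C#); B3 is not a chord tone.
It is approached by leap up from F3 and left by step down to A3.
Leap in, step out — an appoggiatura.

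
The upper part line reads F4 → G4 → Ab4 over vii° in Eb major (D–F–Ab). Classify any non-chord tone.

G4 is a passing tone.

The harmony at that moment is D diminished triad (D, F, Ab); G4 is not a chord tone.
It is approached by step up from F4 and left by step up to Ab4.
Step in, step out in the same direction — a passing tone.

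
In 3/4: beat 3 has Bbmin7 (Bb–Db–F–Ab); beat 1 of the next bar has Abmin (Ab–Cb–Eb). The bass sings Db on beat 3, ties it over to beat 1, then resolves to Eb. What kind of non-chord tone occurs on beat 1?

Retardation.

The harmony at that moment is Ab minor triad (Ab, Cb, Eb); Db is not a chord tone.
It is held over (the same pitch as the preceding Db) and left by step up to Eb.
Held over from the previous chord and resolving up by step — a retardation.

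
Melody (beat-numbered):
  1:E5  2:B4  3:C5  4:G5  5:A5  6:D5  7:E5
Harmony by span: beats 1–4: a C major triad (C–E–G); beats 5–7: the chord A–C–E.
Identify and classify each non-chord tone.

B4 (beat 2) — appoggiatura; D5 (beat 6) — appoggiatura.

The harmony at that moment is C major triad (C, E, G); B4 is not a chord tone.
It is approached by leap down from E5 and left by step up to C5.
Leap in, step out — an appoggiatura.
The harmony at that moment is A minor triad (A, C, E); D5 is not a chord tone.
It is approached by leap down from A5 and left by step up to E5.
Leap in, step out — an appoggiatura.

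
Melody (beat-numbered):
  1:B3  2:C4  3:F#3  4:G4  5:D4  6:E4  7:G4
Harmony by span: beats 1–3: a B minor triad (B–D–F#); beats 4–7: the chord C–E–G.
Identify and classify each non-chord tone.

The harmony at that moment is B minor triad (B, D, F#); C4 is not a chord tone.
It is approached by step up from B3 and left by leap down to F#3.
Step in, leap out — an escape tone.
The harmony at that moment is C major triad (C, E, G); D4 is not a chord tone.
It is approached by leap down from G4 and left by step up to E4.
Leap in, step out — an appoggiatura.

C4 (beat 2) — escape tone; D4 (beat 5) — appoggiatura.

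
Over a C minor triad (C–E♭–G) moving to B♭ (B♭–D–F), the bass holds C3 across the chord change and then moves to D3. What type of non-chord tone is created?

The harmony at that moment is B♭ major triad (B♭, D, F); C3 is not a chord tone.
It is held over (the same pitch as the preceding C3) and left by step up to D3.
Held over from the previous chord and resolving up by step — a retardation.

C3 is a retardation.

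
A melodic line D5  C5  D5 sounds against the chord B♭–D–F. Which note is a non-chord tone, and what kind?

The harmony at that moment is B♭ major triad (B♭, D, F); C5 is not a chord tone.
It is approached by step down from D5 and left by step up to D5.
Step away and step back to the same note — a neighbor tone (lower neighbor).

C5 is a neighbor tone.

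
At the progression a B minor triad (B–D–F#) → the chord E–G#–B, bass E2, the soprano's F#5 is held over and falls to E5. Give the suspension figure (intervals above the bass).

9–8 suspension.

At the second chord the bass is E2. The suspended F#5 lies a ninth above the bass; after resolving down by step to E5, the interval above the bass becomes an octave.
Suspension figures are named by those two intervals: 9–8.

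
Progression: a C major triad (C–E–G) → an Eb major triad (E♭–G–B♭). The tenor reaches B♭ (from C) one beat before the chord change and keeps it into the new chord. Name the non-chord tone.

The harmony at that moment is C major triad (C, E, G); B♭ is not a chord tone.
It is approached by step down from C and then sustained as the same pitch into the next harmony.
Arriving early and becoming a chord tone when the harmony changes — an anticipation.

B♭ is an anticipation.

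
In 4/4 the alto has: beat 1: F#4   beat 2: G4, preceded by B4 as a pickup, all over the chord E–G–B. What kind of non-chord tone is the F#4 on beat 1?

The harmony at that moment is E minor triad (E, G, B); F#4 is not a chord tone.
It is approached by leap down from B4 and left by step up to G4.
Leap in, step out, metrically accented — an appoggiatura.

Appoggiatura.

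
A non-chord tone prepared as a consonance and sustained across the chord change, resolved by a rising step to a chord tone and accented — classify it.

Approach: by preparation — the pitch is first a chord tone, then held (tied or repeated) while the harmony changes under it. Departure: up by step. Metric position: strong.
A prepared dissonance that resolves upward by step — a retardation. (The same figure resolving downward would be a suspension.)

Retardation.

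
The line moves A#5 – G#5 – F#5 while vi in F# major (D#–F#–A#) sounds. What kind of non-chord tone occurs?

G#5 is a passing tone.

The harmony at that moment is D# minor triad (D#, F#, A#); G#5 is not a chord tone.
It is approached by step down from A#5 and left by step down to F#5.
Step in, step out in the same direction — a passing tone.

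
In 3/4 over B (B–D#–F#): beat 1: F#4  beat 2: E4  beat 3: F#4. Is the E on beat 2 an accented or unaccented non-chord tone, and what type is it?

The harmony at that moment is B major triad (B, D#, F#); E4 is not a chord tone.
It is approached by step down from F#4 and left by step up to F#4.
Step away and step back to the same note — a neighbor tone (lower neighbor).
It falls on a weak beat, so it is unaccented.

Unaccented neighbor tone.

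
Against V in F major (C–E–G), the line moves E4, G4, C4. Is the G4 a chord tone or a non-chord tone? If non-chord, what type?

Chord tone (the fifth of C major triad).

C major triad contains C, E, G; G is the fifth, so it is a chord tone.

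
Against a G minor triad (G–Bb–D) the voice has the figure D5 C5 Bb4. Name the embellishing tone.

C5 is a passing tone.

The harmony at that moment is G minor triad (G, Bb, D); C5 is not a chord tone.
It is approached by step down from D5 and left by step down to Bb4.
Step in, step out in the same direction — a passing tone.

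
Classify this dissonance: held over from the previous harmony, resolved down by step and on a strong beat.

Approach: by preparation — the pitch is first a chord tone, then held (tied or repeated) while the harmony changes under it. Departure: down by step. Metric position: strong.
A prepared dissonance that resolves downward by step — a suspension. (The same figure resolving upward would be a retardation.)

Suspension.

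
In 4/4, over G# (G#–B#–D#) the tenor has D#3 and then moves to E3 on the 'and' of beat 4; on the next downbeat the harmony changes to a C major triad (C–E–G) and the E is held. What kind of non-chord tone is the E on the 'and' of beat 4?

Anticipation.

The harmony at that moment is G# major triad (G#, B#, D#); E3 is not a chord tone.
It is approached by step up from D#3 and then sustained as the same pitch into the next harmony.
Arriving early and becoming a chord tone when the harmony changes — an anticipation.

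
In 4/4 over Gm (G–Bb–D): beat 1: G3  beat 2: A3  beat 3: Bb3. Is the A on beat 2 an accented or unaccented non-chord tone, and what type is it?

The harmony at that moment is G minor triad (G, Bb, D); A3 is not a chord tone.
It is approached by step up from G3 and left by step up to Bb3.
Step in, step out in the same direction — a passing tone.
It falls on a weak beat, so it is unaccented.

Unaccented passing tone.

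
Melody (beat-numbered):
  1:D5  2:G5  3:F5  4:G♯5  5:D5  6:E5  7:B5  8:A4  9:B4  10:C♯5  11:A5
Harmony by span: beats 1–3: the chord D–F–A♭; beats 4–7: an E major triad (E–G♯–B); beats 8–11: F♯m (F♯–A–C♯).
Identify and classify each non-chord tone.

The harmony at that moment is D diminished triad (D, F, A♭); G5 is not a chord tone.
It is approached by leap up from D5 and left by step down to F5.
Leap in, step out — an appoggiatura.
The harmony at that moment is E major triad (E, G♯, B); D5 is not a chord tone.
It is approached by leap down from G♯5 and left by step up to E5.
Leap in, step out — an appoggiatura.
The harmony at that moment is F♯ minor triad (F♯, A, C♯); B4 is not a chord tone.
It is approached by step up from A4 and left by step up to C♯5.
Step in, step out in the same direction — a passing tone.

G5 (beat 2) — appoggiatura; D5 (beat 5) — appoggiatura; B4 (beat 9) — passing tone.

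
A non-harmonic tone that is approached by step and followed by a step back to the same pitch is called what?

Neighbor tone.

Approach: by step. Departure: by step in the opposite direction, back to the starting pitch.
Stepwise on both sides but reversing to return to the same chord tone — a neighbor tone. (Had it continued onward in the same direction it would be a passing tone instead.)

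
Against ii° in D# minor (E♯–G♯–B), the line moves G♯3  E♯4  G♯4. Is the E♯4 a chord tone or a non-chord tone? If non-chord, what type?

E# diminished triad contains E♯, G♯, B; E♯ is the root, so it is a chord tone.

Chord tone (the root of E# diminished triad).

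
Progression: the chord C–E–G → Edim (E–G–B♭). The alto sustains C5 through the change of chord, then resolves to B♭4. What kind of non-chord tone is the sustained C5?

C5 is a suspension.

The harmony at that moment is E diminished triad (E, G, B♭); C5 is not a chord tone.
It is held over (the same pitch as the preceding C5) and left by step down to B♭4.
Held over from the previous chord and resolving down by step — a suspension.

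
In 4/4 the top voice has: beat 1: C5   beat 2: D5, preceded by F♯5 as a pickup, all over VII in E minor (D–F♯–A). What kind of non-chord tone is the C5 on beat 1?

Appoggiatura.

The harmony at that moment is D major triad (D, F♯, A); C5 is not a chord tone.
It is approached by leap down from F♯5 and left by step up to D5.
Leap in, step out, metrically accented — an appoggiatura.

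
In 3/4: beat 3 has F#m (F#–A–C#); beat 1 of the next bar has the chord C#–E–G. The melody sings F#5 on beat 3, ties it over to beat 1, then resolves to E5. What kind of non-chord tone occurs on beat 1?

Suspension.

The harmony at that moment is C# diminished triad (C#, E, G); F#5 is not a chord tone.
It is held over (the same pitch as the preceding F#5) and left by step down to E5.
Held over from the previous chord and resolving down by step — a suspension.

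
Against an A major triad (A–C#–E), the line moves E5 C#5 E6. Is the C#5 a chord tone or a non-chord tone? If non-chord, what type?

A major triad contains A, C#, E; C# is the third, so it is a chord tone.

Chord tone (the third of A major triad).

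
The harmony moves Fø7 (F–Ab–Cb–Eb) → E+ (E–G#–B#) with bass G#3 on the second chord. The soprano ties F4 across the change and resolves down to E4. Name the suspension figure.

7–6 suspension.

At the second chord the bass is G#3. The suspended F4 lies a seventh above the bass; after resolving down by step to E4, the interval above the bass becomes a sixth.
Suspension figures are named by those two intervals: 7–6.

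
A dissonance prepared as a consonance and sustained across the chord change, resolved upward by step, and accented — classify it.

Approach: by preparation — the pitch is first a chord tone, then held (tied or repeated) while the harmony changes under it. Departure: up by step. Metric position: strong.
A prepared dissonance that resolves upward by step — a retardation. (The same figure resolving downward would be a suspension.)

Retardation.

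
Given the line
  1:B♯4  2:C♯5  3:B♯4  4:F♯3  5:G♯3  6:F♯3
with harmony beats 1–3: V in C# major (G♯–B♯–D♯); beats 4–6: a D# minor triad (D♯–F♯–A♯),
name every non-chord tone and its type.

C♯5 (beat 2) — neighbor tone; G♯3 (beat 5) — neighbor tone.

The harmony at that moment is G♯ major triad (G♯, B♯, D♯); C♯5 is not a chord tone.
It is approached by step up from B♯4 and left by step down to B♯4.
Step away and step back to the same note — a neighbor tone (upper neighbor).
The harmony at that moment is D♯ minor triad (D♯, F♯, A♯); G♯3 is not a chord tone.
It is approached by step up from F♯3 and left by step down to F♯3.
Step away and step back to the same note — a neighbor tone (upper neighbor).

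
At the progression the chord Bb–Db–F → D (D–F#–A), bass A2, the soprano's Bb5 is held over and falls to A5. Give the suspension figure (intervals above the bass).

At the second chord the bass is A2. The suspended Bb5 lies a ninth above the bass; after resolving down by step to A5, the interval above the bass becomes an octave.
Suspension figures are named by those two intervals: 9–8.

9–8 suspension.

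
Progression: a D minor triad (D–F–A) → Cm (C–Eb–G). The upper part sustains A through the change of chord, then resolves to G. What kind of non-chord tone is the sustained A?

A is a suspension.

The harmony at that moment is C minor triad (C, Eb, G); A is not a chord tone.
It is held over (the same pitch as the preceding A) and left by step down to G.
Held over from the previous chord and resolving down by step — a suspension.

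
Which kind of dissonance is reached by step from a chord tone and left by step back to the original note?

Neighbor tone.

Approach: by step. Departure: by step in the opposite direction, back to the starting pitch.
Stepwise on both sides but reversing to return to the same chord tone — a neighbor tone. (Had it continued onward in the same direction it would be a passing tone instead.)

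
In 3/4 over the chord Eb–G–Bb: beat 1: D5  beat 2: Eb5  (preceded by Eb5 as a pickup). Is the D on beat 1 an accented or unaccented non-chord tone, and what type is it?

Accented neighbor tone.

The harmony at that moment is Eb major triad (Eb, G, Bb); D5 is not a chord tone.
It is approached by step down from Eb5 and left by step up to Eb5.
Step away and step back to the same note — a neighbor tone (lower neighbor).
It falls on the downbeat, so it is accented.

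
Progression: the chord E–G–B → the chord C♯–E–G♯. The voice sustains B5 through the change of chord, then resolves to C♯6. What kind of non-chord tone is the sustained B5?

The harmony at that moment is C♯ minor triad (C♯, E, G♯); B5 is not a chord tone.
It is held over (the same pitch as the preceding B5) and left by step up to C♯6.
Held over from the previous chord and resolving up by step — a retardation.

B5 is a retardation.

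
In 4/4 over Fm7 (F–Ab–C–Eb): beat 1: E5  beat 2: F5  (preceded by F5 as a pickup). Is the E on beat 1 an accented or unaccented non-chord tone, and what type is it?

Accented neighbor tone.

The harmony at that moment is F minor seventh chord (F, Ab, C, Eb); E5 is not a chord tone.
It is approached by step down from F5 and left by step up to F5.
Step away and step back to the same note — a neighbor tone (lower neighbor).
It falls on the downbeat, so it is accented.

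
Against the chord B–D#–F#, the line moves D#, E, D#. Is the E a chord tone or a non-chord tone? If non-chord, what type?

Non-chord tone — a neighbor tone.

The harmony at that moment is B major triad (B, D#, F#); E is not a chord tone.
It is approached by step up from D# and left by step down to D#.
Step away and step back to the same note — a neighbor tone (upper neighbor).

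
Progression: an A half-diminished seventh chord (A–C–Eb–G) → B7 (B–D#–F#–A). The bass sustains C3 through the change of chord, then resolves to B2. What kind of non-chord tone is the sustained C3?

C3 is a suspension.

The harmony at that moment is B dominant seventh chord (B, D#, F#, A); C3 is not a chord tone.
It is held over (the same pitch as the preceding C3) and left by step down to B2.
Held over from the previous chord and resolving down by step — a suspension.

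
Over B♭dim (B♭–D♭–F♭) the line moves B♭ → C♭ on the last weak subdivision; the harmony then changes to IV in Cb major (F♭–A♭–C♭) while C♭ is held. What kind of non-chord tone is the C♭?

The harmony at that moment is B♭ diminished triad (B♭, D♭, F♭); C♭ is not a chord tone.
It is approached by step up from B♭ and then sustained as the same pitch into the next harmony.
Arriving early and becoming a chord tone when the harmony changes — an anticipation.

C♭ is an anticipation.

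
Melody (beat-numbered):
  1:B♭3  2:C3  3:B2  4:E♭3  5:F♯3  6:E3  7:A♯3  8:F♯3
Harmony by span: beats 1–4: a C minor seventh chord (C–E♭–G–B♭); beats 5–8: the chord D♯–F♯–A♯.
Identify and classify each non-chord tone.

The harmony at that moment is C minor seventh chord (C, E♭, G, B♭); B2 is not a chord tone.
It is approached by step down from C3 and left by leap up to E♭3.
Step in, leap out — an escape tone.
The harmony at that moment is D♯ minor triad (D♯, F♯, A♯); E3 is not a chord tone.
It is approached by step down from F♯3 and left by leap up to A♯3.
Step in, leap out — an escape tone.

B2 (beat 3) — escape tone; E3 (beat 6) — escape tone.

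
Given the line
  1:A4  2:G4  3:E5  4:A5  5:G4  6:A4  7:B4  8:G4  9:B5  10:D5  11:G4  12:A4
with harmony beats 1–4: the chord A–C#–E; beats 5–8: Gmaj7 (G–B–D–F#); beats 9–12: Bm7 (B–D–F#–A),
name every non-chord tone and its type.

The harmony at that moment is A major triad (A, C#, E); G4 is not a chord tone.
It is approached by step down from A4 and left by leap up to E5.
Step in, leap out — an escape tone.
The harmony at that moment is G major seventh chord (G, B, D, F#); A4 is not a chord tone.
It is approached by step up from G4 and left by step up to B4.
Step in, step out in the same direction — a passing tone.
The harmony at that moment is B minor seventh chord (B, D, F#, A); G4 is not a chord tone.
It is approached by leap down from D5 and left by step up to A4.
Leap in, step out — an appoggiatura.

G4 (beat 2) — escape tone; A4 (beat 6) — passing tone; G4 (beat 11) — appoggiatura.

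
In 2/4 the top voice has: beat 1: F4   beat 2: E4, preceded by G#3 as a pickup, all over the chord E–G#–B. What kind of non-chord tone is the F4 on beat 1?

Appoggiatura.

The harmony at that moment is E major triad (E, G#, B); F4 is not a chord tone.
It is approached by leap up from G#3 and left by step down to E4.
Leap in, step out, metrically accented — an appoggiatura.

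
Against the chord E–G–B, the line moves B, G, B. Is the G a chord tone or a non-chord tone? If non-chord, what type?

Chord tone (the third of E minor triad).

E minor triad contains E, G, B; G is the third, so it is a chord tone.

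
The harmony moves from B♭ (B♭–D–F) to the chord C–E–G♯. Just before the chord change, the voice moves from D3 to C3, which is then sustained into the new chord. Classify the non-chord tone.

C3 is an anticipation.

The harmony at that moment is B♭ major triad (B♭, D, F); C3 is not a chord tone.
It is approached by step down from D3 and then sustained as the same pitch into the next harmony.
Arriving early and becoming a chord tone when the harmony changes — an anticipation.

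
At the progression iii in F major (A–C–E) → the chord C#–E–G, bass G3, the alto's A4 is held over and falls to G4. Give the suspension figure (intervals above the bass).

At the second chord the bass is G3. The suspended A4 lies a ninth above the bass; after resolving down by step to G4, the interval above the bass becomes an octave.
Suspension figures are named by those two intervals: 9–8.

9–8 suspension.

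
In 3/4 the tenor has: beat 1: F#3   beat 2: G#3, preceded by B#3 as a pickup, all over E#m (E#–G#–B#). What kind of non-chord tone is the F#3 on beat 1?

Appoggiatura.

The harmony at that moment is E# minor triad (E#, G#, B#); F#3 is not a chord tone.
It is approached by leap down from B#3 and left by step up to G#3.
Leap in, step out, metrically accented — an appoggiatura.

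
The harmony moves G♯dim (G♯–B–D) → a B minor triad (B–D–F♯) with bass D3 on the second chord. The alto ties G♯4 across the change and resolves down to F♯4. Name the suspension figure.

At the second chord the bass is D3. The suspended G♯4 lies a fourth above the bass; after resolving down by step to F♯4, the interval above the bass becomes a third.
Suspension figures are named by those two intervals: 4–3.

4–3 suspension.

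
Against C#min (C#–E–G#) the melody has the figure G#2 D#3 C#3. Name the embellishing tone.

The harmony at that moment is C# minor triad (C#, E, G#); D#3 is not a chord tone.
It is approached by leap up from G#2 and left by step down to C#3.
Leap in, step out — an appoggiatura.

D#3 is an appoggiatura.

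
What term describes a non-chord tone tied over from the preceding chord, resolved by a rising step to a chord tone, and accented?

Retardation.

Approach: by preparation — the pitch is first a chord tone, then held (tied or repeated) while the harmony changes under it. Departure: up by step. Metric position: strong.
A prepared dissonance that resolves upward by step — a retardation. (The same figure resolving downward would be a suspension.)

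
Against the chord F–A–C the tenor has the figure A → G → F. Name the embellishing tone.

The harmony at that moment is F major triad (F, A, C); G is not a chord tone.
It is approached by step down from A and left by step down to F.
Step in, step out in the same direction — a passing tone.

G is a passing tone.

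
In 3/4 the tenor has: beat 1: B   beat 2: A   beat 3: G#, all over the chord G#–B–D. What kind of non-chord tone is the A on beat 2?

The harmony at that moment is G# diminished triad (G#, B, D); A is not a chord tone.
It is approached by step down from B and left by step down to G#.
Step in, step out in the same direction — a passing tone.

Passing tone.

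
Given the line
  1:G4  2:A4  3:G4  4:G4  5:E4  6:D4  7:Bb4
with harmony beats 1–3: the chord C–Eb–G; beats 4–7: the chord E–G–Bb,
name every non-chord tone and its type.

A4 (beat 2) — neighbor tone; D4 (beat 6) — escape tone.

The harmony at that moment is C minor triad (C, Eb, G); A4 is not a chord tone.
It is approached by step up from G4 and left by step down to G4.
Step away and step back to the same note — a neighbor tone (upper neighbor).
The harmony at that moment is E diminished triad (E, G, Bb); D4 is not a chord tone.
It is approached by step down from E4 and left by leap up to Bb4.
Step in, leap out — an escape tone.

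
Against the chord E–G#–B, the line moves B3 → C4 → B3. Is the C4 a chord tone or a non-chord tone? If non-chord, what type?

The harmony at that moment is E major triad (E, G#, B); C4 is not a chord tone.
It is approached by step up from B3 and left by step down to B3.
Step away and step back to the same note — a neighbor tone (upper neighbor).

Non-chord tone — a neighbor tone.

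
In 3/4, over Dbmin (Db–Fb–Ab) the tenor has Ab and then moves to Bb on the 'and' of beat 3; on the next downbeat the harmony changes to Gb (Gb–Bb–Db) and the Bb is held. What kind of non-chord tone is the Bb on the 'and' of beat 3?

Anticipation.

The harmony at that moment is Db minor triad (Db, Fb, Ab); Bb is not a chord tone.
It is approached by step up from Ab and then sustained as the same pitch into the next harmony.
Arriving early and becoming a chord tone when the harmony changes — an anticipation.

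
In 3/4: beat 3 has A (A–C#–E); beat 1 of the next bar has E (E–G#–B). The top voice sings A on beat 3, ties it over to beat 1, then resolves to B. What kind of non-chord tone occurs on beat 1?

Retardation.

The harmony at that moment is E major triad (E, G#, B); A is not a chord tone.
It is held over (the same pitch as the preceding A) and left by step up to B.
Held over from the previous chord and resolving up by step — a retardation.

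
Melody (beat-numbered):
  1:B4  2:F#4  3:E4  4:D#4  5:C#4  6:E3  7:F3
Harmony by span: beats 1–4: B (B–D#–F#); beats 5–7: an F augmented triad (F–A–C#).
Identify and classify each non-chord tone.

E4 (beat 3) — passing tone; E3 (beat 6) — appoggiatura.

The harmony at that moment is B major triad (B, D#, F#); E4 is not a chord tone.
It is approached by step down from F#4 and left by step down to D#4.
Step in, step out in the same direction — a passing tone.
The harmony at that moment is F augmented triad (F, A, C#); E3 is not a chord tone.
It is approached by leap down from C#4 and left by step up to F3.
Leap in, step out — an appoggiatura.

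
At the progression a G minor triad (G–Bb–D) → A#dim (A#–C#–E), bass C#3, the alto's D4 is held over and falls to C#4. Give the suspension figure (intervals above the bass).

9–8 suspension.

At the second chord the bass is C#3. The suspended D4 lies a ninth above the bass; after resolving down by step to C#4, the interval above the bass becomes an octave.
Suspension figures are named by those two intervals: 9–8.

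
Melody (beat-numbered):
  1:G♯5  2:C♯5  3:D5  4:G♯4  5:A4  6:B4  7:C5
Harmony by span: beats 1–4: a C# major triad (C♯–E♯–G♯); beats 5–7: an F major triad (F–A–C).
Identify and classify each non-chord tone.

The harmony at that moment is C♯ major triad (C♯, E♯, G♯); D5 is not a chord tone.
It is approached by step up from C♯5 and left by leap down to G♯4.
Step in, leap out — an escape tone.
The harmony at that moment is F major triad (F, A, C); B4 is not a chord tone.
It is approached by step up from A4 and left by step up to C5.
Step in, step out in the same direction — a passing tone.

D5 (beat 3) — escape tone; B4 (beat 6) — passing tone.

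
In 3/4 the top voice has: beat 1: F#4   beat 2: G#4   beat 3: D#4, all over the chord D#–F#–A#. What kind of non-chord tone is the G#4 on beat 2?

The harmony at that moment is D# minor triad (D#, F#, A#); G#4 is not a chord tone.
It is approached by step up from F#4 and left by leap down to D#4.
Step in, leap out, on a weak beat — an escape tone.

Escape tone.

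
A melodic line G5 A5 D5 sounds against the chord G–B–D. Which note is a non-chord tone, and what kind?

The harmony at that moment is G major triad (G, B, D); A5 is not a chord tone.
It is approached by step up from G5 and left by leap down to D5.
Step in, leap out — an escape tone.

A5 is an escape tone.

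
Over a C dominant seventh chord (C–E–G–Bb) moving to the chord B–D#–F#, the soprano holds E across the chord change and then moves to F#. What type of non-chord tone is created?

E is a retardation.

The harmony at that moment is B major triad (B, D#, F#); E is not a chord tone.
It is held over (the same pitch as the preceding E) and left by step up to F#.
Held over from the previous chord and resolving up by step — a retardation.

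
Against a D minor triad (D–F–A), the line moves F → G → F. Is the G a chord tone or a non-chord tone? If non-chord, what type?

The harmony at that moment is D minor triad (D, F, A); G is not a chord tone.
It is approached by step up from F and left by step down to F.
Step away and step back to the same note — a neighbor tone (upper neighbor).

Non-chord tone — a neighbor tone.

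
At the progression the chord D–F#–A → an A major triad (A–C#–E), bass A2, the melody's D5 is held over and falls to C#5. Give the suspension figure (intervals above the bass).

At the second chord the bass is A2. The suspended D5 lies a fourth above the bass; after resolving down by step to C#5, the interval above the bass becomes a third.
Suspension figures are named by those two intervals: 4–3.

4–3 suspension.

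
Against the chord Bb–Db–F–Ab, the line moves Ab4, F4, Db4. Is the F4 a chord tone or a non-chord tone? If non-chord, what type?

Chord tone (the fifth of Bb minor seventh chord).

Bb minor seventh chord contains Bb, Db, F, Ab; F is the fifth, so it is a chord tone.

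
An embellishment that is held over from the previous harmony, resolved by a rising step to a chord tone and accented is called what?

Approach: by preparation — the pitch is first a chord tone, then held (tied or repeated) while the harmony changes under it. Departure: up by step. Metric position: strong.
A prepared dissonance that resolves upward by step — a retardation. (The same figure resolving downward would be a suspension.)

Retardation.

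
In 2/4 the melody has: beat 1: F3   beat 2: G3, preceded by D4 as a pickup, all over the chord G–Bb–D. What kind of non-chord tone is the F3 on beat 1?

The harmony at that moment is G minor triad (G, Bb, D); F3 is not a chord tone.
It is approached by leap down from D4 and left by step up to G3.
Leap in, step out, metrically accented — an appoggiatura.

Appoggiatura.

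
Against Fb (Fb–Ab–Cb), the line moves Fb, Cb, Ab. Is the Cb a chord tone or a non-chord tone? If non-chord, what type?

Chord tone (the fifth of Fb major triad).

Fb major triad contains Fb, Ab, Cb; Cb is the fifth, so it is a chord tone.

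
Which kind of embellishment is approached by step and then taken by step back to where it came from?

Approach: by step. Departure: by step in the opposite direction, back to the starting pitch.
Stepwise on both sides but reversing to return to the same chord tone — a neighbor tone. (Had it continued onward in the same direction it would be a passing tone instead.)

Neighbor tone.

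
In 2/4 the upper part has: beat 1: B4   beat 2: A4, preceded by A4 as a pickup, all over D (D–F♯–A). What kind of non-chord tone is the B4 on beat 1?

Upper neighbor tone.

The harmony at that moment is D major triad (D, F♯, A); B4 is not a chord tone.
It is approached by step up from A4 and left by step down to A4.
Step away and step back to the same note — a neighbor tone (upper neighbor).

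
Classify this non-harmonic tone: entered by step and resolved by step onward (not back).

Approach: by step. Departure: by step, continuing in the same direction.
Stepwise on both sides with no change of direction means the note fills in the space between two different chord tones — a passing tone. (Had it turned back to its starting note it would be a neighbor tone instead.)

Passing tone.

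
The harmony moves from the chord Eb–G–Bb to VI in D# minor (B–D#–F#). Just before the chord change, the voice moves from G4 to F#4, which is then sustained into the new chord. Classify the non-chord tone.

F#4 is an anticipation.

The harmony at that moment is Eb major triad (Eb, G, Bb); F#4 is not a chord tone.
It is approached by step down from G4 and then sustained as the same pitch into the next harmony.
Arriving early and becoming a chord tone when the harmony changes — an anticipation.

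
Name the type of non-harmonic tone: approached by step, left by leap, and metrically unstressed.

Escape tone.

Approach: by step. Departure: by leap. Metric position: weak.
Step in, leap out, from a weak position — an escape tone (échappée). (It is the mirror image of the appoggiatura, which leaps in and steps out on a strong beat.)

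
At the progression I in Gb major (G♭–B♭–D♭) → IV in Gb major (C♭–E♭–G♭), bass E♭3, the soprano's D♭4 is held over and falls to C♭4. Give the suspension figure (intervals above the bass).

At the second chord the bass is E♭3. The suspended D♭4 lies a seventh above the bass; after resolving down by step to C♭4, the interval above the bass becomes a sixth.
Suspension figures are named by those two intervals: 7–6.

7–6 suspension.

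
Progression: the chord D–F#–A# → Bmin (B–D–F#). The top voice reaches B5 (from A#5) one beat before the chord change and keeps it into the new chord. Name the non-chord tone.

B5 is an anticipation.

The harmony at that moment is D augmented triad (D, F#, A#); B5 is not a chord tone.
It is approached by step up from A#5 and then sustained as the same pitch into the next harmony.
Arriving early and becoming a chord tone when the harmony changes — an anticipation.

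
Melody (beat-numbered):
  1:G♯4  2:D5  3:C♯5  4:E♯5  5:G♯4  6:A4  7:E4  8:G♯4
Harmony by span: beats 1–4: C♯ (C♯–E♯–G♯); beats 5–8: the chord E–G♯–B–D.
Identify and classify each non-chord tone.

D5 (beat 2) — appoggiatura; A4 (beat 6) — escape tone.

The harmony at that moment is C♯ major triad (C♯, E♯, G♯); D5 is not a chord tone.
It is approached by leap up from G♯4 and left by step down to C♯5.
Leap in, step out — an appoggiatura.
The harmony at that moment is E dominant seventh chord (E, G♯, B, D); A4 is not a chord tone.
It is approached by step up from G♯4 and left by leap down to E4.
Step in, leap out — an escape tone.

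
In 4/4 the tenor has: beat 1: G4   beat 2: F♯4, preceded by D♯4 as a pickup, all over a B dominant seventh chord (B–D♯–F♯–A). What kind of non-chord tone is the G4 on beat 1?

Appoggiatura.

The harmony at that moment is B dominant seventh chord (B, D♯, F♯, A); G4 is not a chord tone.
It is approached by leap up from D♯4 and left by step down to F♯4.
Leap in, step out, metrically accented — an appoggiatura.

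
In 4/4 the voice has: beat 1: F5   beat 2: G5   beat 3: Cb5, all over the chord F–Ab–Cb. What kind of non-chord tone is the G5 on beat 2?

Escape tone.

The harmony at that moment is F diminished triad (F, Ab, Cb); G5 is not a chord tone.
It is approached by step up from F5 and left by leap down to Cb5.
Step in, leap out, on a weak beat — an escape tone.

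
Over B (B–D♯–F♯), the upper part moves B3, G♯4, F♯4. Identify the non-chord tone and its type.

G♯4 is an appoggiatura.

The harmony at that moment is B major triad (B, D♯, F♯); G♯4 is not a chord tone.
It is approached by leap up from B3 and left by step down to F♯4.
Leap in, step out — an appoggiatura.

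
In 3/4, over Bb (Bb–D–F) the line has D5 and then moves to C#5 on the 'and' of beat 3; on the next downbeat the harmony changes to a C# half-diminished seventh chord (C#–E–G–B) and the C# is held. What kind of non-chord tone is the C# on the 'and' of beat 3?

The harmony at that moment is Bb major triad (Bb, D, F); C#5 is not a chord tone.
It is approached by step down from D5 and then sustained as the same pitch into the next harmony.
Arriving early and becoming a chord tone when the harmony changes — an anticipation.

Anticipation.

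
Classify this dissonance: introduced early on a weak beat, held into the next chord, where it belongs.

Approach: ahead of the chord change (typically by step), so it is dissonant against the current harmony. Departure: none — the same pitch is restated or held and is a chord tone of the new harmony.
Dissonant first, consonant once the harmony catches up: the note simply arrives early — an anticipation. (The reverse timing, consonant first and dissonant after the change, would be a suspension or retardation.)

Anticipation.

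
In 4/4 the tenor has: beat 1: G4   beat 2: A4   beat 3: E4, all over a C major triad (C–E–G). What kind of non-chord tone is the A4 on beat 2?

The harmony at that moment is C major triad (C, E, G); A4 is not a chord tone.
It is approached by step up from G4 and left by leap down to E4.
Step in, leap out, on a weak beat — an escape tone.

Escape tone.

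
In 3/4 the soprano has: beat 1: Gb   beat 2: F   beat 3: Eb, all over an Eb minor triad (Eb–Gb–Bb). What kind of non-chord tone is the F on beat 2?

The harmony at that moment is Eb minor triad (Eb, Gb, Bb); F is not a chord tone.
It is approached by step down from Gb and left by step down to Eb.
Step in, step out in the same direction — a passing tone.

Passing tone.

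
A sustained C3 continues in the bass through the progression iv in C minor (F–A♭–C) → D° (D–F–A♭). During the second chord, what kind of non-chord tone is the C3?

Pedal tone (pedal point).

The harmony at that moment is D diminished triad (D, F, A♭); C3 is not a chord tone.
It is held over (the same pitch as the preceding C3) and then sustained as the same pitch into the next harmony.
Sustained through a change of harmony — a pedal tone.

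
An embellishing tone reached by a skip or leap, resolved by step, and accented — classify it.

Approach: by leap. Departure: by step. Metric position: strong.
Leap in, step out, in a metrically strong position — an appoggiatura. (It is the mirror image of the escape tone, which steps in and leaps out from a weak position.)

Appoggiatura.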